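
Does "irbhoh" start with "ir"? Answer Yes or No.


Input string: 'irbhoh'
Prefix to check: 'ir'
First 2 characters of input: 'ir'
Match: True
Result: Yes


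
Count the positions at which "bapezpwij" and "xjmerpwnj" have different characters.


String 1: 'bapezpwij'
String 2: 'xjmerpwnj'
Compare each position: pos 0: 'b'!='x', pos 1: 'a'!='j', pos 2: 'p'!='m', pos 3: 'e'=='e', pos 4: 'z'!='r', pos 5: 'p'=='p', pos 6: 'w'=='w', pos 7: 'i'!='n', pos 8: 'j'=='j'
Differing positions: 5
Hamming distance: 5


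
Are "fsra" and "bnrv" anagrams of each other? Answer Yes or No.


String 1: 'fsra' -> sorted: 'afrs'
String 2: 'bnrv' -> sorted: 'bnrv'
Compare sorted forms: 'afrs' != 'bnrv'
Anagram: No


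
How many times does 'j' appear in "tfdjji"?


Input string: 'tfdjji'
Target character: 'j'
Scan each position: s[3]='j', s[4]='j'
Matches found at indices: 3, 4
Total: 2


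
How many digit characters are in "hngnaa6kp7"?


Input string: 'hngnaa6kp7'
Operation: count digit characters (0-9)
Scan: 'h', 'n', 'g', 'n', 'a', 'a', '6'(digit), 'k', 'p', '7'(digit)
Digits found: 2
Result: 2


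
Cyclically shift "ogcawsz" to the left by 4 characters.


Input: 'ogcawsz', shift = 4
Operation: split at index 4 and swap parts
Front part s[0:4] = 'ogca'
Back part s[4:] = 'wsz'
Rotated = back + front = 'wsz' + 'ogca'
Result: wszogca


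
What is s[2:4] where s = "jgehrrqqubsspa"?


Input string: 'jgehrrqqubsspa'
Operation: slice [2:4]
Extract characters: s[2]='e', s[3]='h'
Result: eh


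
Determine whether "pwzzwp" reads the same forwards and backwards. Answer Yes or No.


Input string: 'pwzzwp'
Reversed: 'pwzzwp'
Compare pairs: s[0]='p' vs s[5]='p' (match), s[1]='w' vs s[4]='w' (match), s[2]='z' vs s[3]='z' (match)
Palindrome: Yes


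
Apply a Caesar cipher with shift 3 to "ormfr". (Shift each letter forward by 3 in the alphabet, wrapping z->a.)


Input: 'ormfr', shift = 3
Operation: for each letter, (position + 3) mod 26
Mapping: 'o'(14+3=17)->'r', 'r'(17+3=20)->'u', 'm'(12+3=15)->'p', 'f'(5+3=8)->'i', 'r'(17+3=20)->'u'
Result: rupiu


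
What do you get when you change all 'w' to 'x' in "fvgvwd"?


Input string: 'fvgvwd'
Operation: replace 'w' with 'x'
Positions of 'w': 4
After replacement: fvgvxd


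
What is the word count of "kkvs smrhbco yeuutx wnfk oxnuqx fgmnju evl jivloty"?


Input string: 'kkvs smrhbco yeuutx wnfk oxnuqx fgmnju evl jivloty'
Operation: split by spaces
Words found: 'kkvs', 'smrhbco', 'yeuutx', 'wnfk', 'oxnuqx', 'fgmnju', 'evl', 'jivloty'
Word count: 8


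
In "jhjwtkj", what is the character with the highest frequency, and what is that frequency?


Input: 'jhjwtkj'
Operation: tally each character
Counts: 'h':1, 'j':3, 'k':1, 't':1, 'w':1
Maximum: 'j' appears 3 times


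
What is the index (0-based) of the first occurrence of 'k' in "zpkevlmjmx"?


Input string: 'zpkevlmjmx'
Target: 'k'
Scanning left to right: s[0]='z', s[1]='p', s[2]='k'
First match at index: 2


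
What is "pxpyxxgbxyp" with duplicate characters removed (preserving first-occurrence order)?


Input: 'pxpyxxgbxyp'
Operation: keep first occurrence of each character
Scan: s[0]='p' new -> keep; s[1]='x' new -> keep; s[2]='p' seen -> skip; s[3]='y' new -> keep; s[4]='x' seen -> skip; s[5]='x' seen -> skip; s[6]='g' new -> keep; s[7]='b' new -> keep; s[8]='x' seen -> skip; s[9]='y' seen -> skip; s[10]='p' seen -> skip
Result: pxygb


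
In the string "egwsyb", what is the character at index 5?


Input string: 'egwsyb'
Operation: get character at index 5
Index mapping: s[0]='e', s[1]='g', s[2]='w', s[3]='s', s[4]='y', s[5]='b'
Result: 'b'


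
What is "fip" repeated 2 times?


Input string: 'fip'
Operation: repeat 2 times
Concatenation: 'fip' + 'fip'
Result: fipfip


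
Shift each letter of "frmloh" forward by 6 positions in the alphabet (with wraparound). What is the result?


Input: 'frmloh', shift = 6
Operation: for each letter, (position + 6) mod 26
Mapping: 'f'(5+6=11)->'l', 'r'(17+6=23)->'x', 'm'(12+6=18)->'s', 'l'(11+6=17)->'r', 'o'(14+6=20)->'u', 'h'(7+6=13)->'n'
Result: lxsrun


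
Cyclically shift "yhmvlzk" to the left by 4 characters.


Input: 'yhmvlzk', shift = 4
Operation: split at index 4 and swap parts
Front part s[0:4] = 'yhmv'
Back part s[4:] = 'lzk'
Rotated = back + front = 'lzk' + 'yhmv'
Result: lzkyhmv


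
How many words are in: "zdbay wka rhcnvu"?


Input string: 'zdbay wka rhcnvu'
Operation: split by spaces
Words found: 'zdbay', 'wka', 'rhcnvu'
Word count: 3


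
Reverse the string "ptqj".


Input string: 'ptqj'
Operation: reverse character order
Original order: 'p' -> 't' -> 'q' -> 'j'
Reversed order: 'j' -> 'q' -> 't' -> 'p'
Result: jqtp


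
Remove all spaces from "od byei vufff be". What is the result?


Input string: 'od byei vufff be'
Operation: remove all spaces
Words: 'od', 'byei', 'vufff', 'be'
Join without spaces: odbyeivufffbe


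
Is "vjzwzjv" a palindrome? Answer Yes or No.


Input string: 'vjzwzjv'
Reversed: 'vjzwzjv'
Compare pairs: s[0]='v' vs s[6]='v' (match), s[1]='j' vs s[5]='j' (match), s[2]='z' vs s[4]='z' (match)
Palindrome: Yes


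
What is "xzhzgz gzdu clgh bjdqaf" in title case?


Input string: 'xzhzgz gzdu clgh bjdqaf'
Operation: capitalize first letter of each word
Word transformations: 'xzhzgz'->'Xzhzgz', 'gzdu'->'Gzdu', 'clgh'->'Clgh', 'bjdqaf'->'Bjdqaf'
Result: Xzhzgz Gzdu Clgh Bjdqaf


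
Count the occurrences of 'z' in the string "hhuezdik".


Input string: 'hhuezdik'
Target character: 'z'
Scan each position: s[4]='z'
Matches found at indices: 4
Total: 1


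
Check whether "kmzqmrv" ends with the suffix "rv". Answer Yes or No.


Input string: 'kmzqmrv'
Suffix to check: 'rv'
Last 2 characters of input: 'rv'
Match: True
Result: Yes


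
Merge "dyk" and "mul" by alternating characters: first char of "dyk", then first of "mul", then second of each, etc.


String 1: 'dyk'
String 2: 'mul'
Operation: alternate characters
Pairs: 'd'+'m', 'y'+'u', 'k'+'l'
Result: dmyukl


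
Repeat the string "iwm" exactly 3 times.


Input string: 'iwm'
Operation: repeat 3 times
Concatenation: 'iwm' + 'iwm' + 'iwm'
Result: iwmiwmiwm


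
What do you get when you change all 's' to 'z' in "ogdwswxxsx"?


Input string: 'ogdwswxxsx'
Operation: replace 's' with 'z'
Positions of 's': 4, 8
After replacement: ogdwzwxxzx


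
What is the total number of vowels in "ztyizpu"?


Input string: 'ztyizpu'
Operation: count vowels (a, e, i, o, u)
Scan: s[0]='z', s[1]='t', s[2]='y', s[3]='i' (vowel), s[4]='z', s[5]='p', s[6]='u' (vowel)
Vowels found: 2
Result: 2


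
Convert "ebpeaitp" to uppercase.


Input string: 'ebpeaitp'
Operation: convert each letter to uppercase
Mapping: 'e'->'E', 'b'->'B', 'p'->'P', 'e'->'E', 'a'->'A', 'i'->'I', 't'->'T', 'p'->'P'
Result: EBPEAITP


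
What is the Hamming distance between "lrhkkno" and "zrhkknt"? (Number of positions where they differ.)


String 1: 'lrhkkno'
String 2: 'zrhkknt'
Compare each position: pos 0: 'l'!='z', pos 1: 'r'=='r', pos 2: 'h'=='h', pos 3: 'k'=='k', pos 4: 'k'=='k', pos 5: 'n'=='n', pos 6: 'o'!='t'
Differing positions: 2
Hamming distance: 2


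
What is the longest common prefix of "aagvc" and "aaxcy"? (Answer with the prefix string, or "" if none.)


String 1: 'aagvc'
String 2: 'aaxcy'
Compare position by position:
pos 0: 'a' vs 'a' match
pos 1: 'a' vs 'a' match
pos 2: 'g' vs 'x' differ -> stop
Longest common prefix: "aa" (length 2)


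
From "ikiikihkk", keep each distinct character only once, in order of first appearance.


Input: 'ikiikihkk'
Operation: keep first occurrence of each character
Scan: s[0]='i' new -> keep; s[1]='k' new -> keep; s[2]='i' seen -> skip; s[3]='i' seen -> skip; s[4]='k' seen -> skip; s[5]='i' seen -> skip; s[6]='h' new -> keep; s[7]='k' seen -> skip; s[8]='k' seen -> skip
Result: ikh


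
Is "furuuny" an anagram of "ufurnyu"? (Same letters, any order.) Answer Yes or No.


String 1: 'ufurnyu' -> sorted: 'fnruuuy'
String 2: 'furuuny' -> sorted: 'fnruuuy'
Compare sorted forms: 'fnruuuy' == 'fnruuuy'
Anagram: Yes


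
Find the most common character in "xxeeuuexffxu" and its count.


Input: 'xxeeuuexffxu'
Operation: tally each character
Counts: 'e':3, 'f':2, 'u':3, 'x':4
Maximum: 'x' appears 4 times


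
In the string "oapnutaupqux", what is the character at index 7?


Input string: 'oapnutaupqux'
Operation: get character at index 7
Index mapping: s[0]='o', s[1]='a', s[2]='p', s[3]='n', s[4]='u', s[5]='t', s[6]='a', s[7]='u'
Result: 'u'


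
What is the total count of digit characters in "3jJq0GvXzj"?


Input string: '3jJq0GvXzj'
Operation: count digit characters (0-9)
Scan: '3'(digit), 'j', 'J', 'q', '0'(digit), 'G', 'v', 'X', 'z', 'j'
Digits found: 2
Result: 2


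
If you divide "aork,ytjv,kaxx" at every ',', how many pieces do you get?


Input string: 'aork,ytjv,kaxx'
Delimiter: ','
Split result: 'aork', 'ytjv', 'kaxx'
Number of parts: 3


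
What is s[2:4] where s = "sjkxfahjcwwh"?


Input string: 'sjkxfahjcwwh'
Operation: slice [2:4]
Extract characters: s[2]='k', s[3]='x'
Result: kx


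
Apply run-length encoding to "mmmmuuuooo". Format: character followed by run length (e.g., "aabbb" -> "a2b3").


Input: 'mmmmuuuooo'
Operation: identify consecutive runs
Runs: 'mmmm' -> m4, 'uuu' -> u3, 'ooo' -> o3
Encoded: m4u3o3


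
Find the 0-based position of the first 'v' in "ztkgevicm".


Input string: 'ztkgevicm'
Target: 'v'
Scanning left to right: s[0]='z', s[1]='t', s[2]='k', s[3]='g', s[4]='e', s[5]='v'
First match at index: 5


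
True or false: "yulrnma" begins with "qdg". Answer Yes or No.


Input string: 'yulrnma'
Prefix to check: 'qdg'
First 3 characters of input: 'yul'
Match: False
Result: No


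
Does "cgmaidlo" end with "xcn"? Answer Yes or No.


Input string: 'cgmaidlo'
Suffix to check: 'xcn'
Last 3 characters of input: 'dlo'
Match: False
Result: No


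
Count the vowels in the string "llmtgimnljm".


Input string: 'llmtgimnljm'
Operation: count vowels (a, e, i, o, u)
Scan: s[0]='l', s[1]='l', s[2]='m', s[3]='t', s[4]='g', s[5]='i' (vowel), s[6]='m', s[7]='n', s[8]='l', s[9]='j', s[10]='m'
Vowels found: 1
Result: 1


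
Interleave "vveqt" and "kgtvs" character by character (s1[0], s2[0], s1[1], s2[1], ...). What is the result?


String 1: 'vveqt'
String 2: 'kgtvs'
Operation: alternate characters
Pairs: 'v'+'k', 'v'+'g', 'e'+'t', 'q'+'v', 't'+'s'
Result: vkvgetqvts


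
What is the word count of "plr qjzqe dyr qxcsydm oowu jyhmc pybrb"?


Input string: 'plr qjzqe dyr qxcsydm oowu jyhmc pybrb'
Operation: split by spaces
Words found: 'plr', 'qjzqe', 'dyr', 'qxcsydm', 'oowu', 'jyhmc', 'pybrb'
Word count: 7


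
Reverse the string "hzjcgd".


Input string: 'hzjcgd'
Operation: reverse character order
Original order: 'h' -> 'z' -> 'j' -> 'c' -> 'g' -> 'd'
Reversed order: 'd' -> 'g' -> 'c' -> 'j' -> 'z' -> 'h'
Result: dgcjzh


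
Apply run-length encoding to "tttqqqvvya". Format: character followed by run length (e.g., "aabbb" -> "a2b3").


Input: 'tttqqqvvya'
Operation: identify consecutive runs
Runs: 'ttt' -> t3, 'qqq' -> q3, 'vv' -> v2, 'y' -> y1, 'a' -> a1
Encoded: t3q3v2y1a1


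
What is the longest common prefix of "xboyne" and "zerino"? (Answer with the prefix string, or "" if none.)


String 1: 'xboyne'
String 2: 'zerino'
Compare position by position:
pos 0: 'x' vs 'z' differ -> stop
Longest common prefix: "" (length 0)


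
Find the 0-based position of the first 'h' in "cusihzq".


Input string: 'cusihzq'
Target: 'h'
Scanning left to right: s[0]='c', s[1]='u', s[2]='s', s[3]='i', s[4]='h'
First match at index: 4


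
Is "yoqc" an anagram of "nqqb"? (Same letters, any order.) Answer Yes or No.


String 1: 'nqqb' -> sorted: 'bnqq'
String 2: 'yoqc' -> sorted: 'coqy'
Compare sorted forms: 'bnqq' != 'coqy'
Anagram: No


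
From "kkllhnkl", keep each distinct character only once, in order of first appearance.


Input: 'kkllhnkl'
Operation: keep first occurrence of each character
Scan: s[0]='k' new -> keep; s[1]='k' seen -> skip; s[2]='l' new -> keep; s[3]='l' seen -> skip; s[4]='h' new -> keep; s[5]='n' new -> keep; s[6]='k' seen -> skip; s[7]='l' seen -> skip
Result: klhn


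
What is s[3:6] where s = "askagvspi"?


Input string: 'askagvspi'
Operation: slice [3:6]
Extract characters: s[3]='a', s[4]='g', s[5]='v'
Result: agv


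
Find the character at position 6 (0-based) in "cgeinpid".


Input string: 'cgeinpid'
Operation: get character at index 6
Index mapping: s[0]='c', s[1]='g', s[2]='e', s[3]='i', s[4]='n', s[5]='p', s[6]='i'
Result: 'i'


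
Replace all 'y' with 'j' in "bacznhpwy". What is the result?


Input string: 'bacznhpwy'
Operation: replace 'y' with 'j'
Positions of 'y': 8
After replacement: bacznhpwj


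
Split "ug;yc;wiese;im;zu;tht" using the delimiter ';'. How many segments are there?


Input string: 'ug;yc;wiese;im;zu;tht'
Delimiter: ';'
Split result: 'ug', 'yc', 'wiese', 'im', 'zu', 'tht'
Number of parts: 6


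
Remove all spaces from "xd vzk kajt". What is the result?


Input string: 'xd vzk kajt'
Operation: remove all spaces
Words: 'xd', 'vzk', 'kajt'
Join without spaces: xdvzkkajt


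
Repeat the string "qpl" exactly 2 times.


Input string: 'qpl'
Operation: repeat 2 times
Concatenation: 'qpl' + 'qpl'
Result: qplqpl


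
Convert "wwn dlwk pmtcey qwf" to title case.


Input string: 'wwn dlwk pmtcey qwf'
Operation: capitalize first letter of each word
Word transformations: 'wwn'->'Wwn', 'dlwk'->'Dlwk', 'pmtcey'->'Pmtcey', 'qwf'->'Qwf'
Result: Wwn Dlwk Pmtcey Qwf


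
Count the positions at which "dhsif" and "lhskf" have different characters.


String 1: 'dhsif'
String 2: 'lhskf'
Compare each position: pos 0: 'd'!='l', pos 1: 'h'=='h', pos 2: 's'=='s', pos 3: 'i'!='k', pos 4: 'f'=='f'
Differing positions: 2
Hamming distance: 2


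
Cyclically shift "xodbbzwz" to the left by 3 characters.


Input: 'xodbbzwz', shift = 3
Operation: split at index 3 and swap parts
Front part s[0:3] = 'xod'
Back part s[3:] = 'bbzwz'
Rotated = back + front = 'bbzwz' + 'xod'
Result: bbzwzxod


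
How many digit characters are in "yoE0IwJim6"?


Input string: 'yoE0IwJim6'
Operation: count digit characters (0-9)
Scan: 'y', 'o', 'E', '0'(digit), 'I', 'w', 'J', 'i', 'm', '6'(digit)
Digits found: 2
Result: 2


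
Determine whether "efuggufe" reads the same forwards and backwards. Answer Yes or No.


Input string: 'efuggufe'
Reversed: 'efuggufe'
Compare pairs: s[0]='e' vs s[7]='e' (match), s[1]='f' vs s[6]='f' (match), s[2]='u' vs s[5]='u' (match), s[3]='g' vs s[4]='g' (match)
Palindrome: Yes


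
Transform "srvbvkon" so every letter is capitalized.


Input string: 'srvbvkon'
Operation: convert each letter to uppercase
Mapping: 's'->'S', 'r'->'R', 'v'->'V', 'b'->'B', 'v'->'V', 'k'->'K', 'o'->'O', 'n'->'N'
Result: SRVBVKON


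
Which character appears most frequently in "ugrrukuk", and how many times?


Input: 'ugrrukuk'
Operation: tally each character
Counts: 'g':1, 'k':2, 'r':2, 'u':3
Maximum: 'u' appears 3 times


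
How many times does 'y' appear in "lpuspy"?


Input string: 'lpuspy'
Target character: 'y'
Scan each position: s[5]='y'
Matches found at indices: 5
Total: 1


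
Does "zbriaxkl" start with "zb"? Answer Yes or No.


Input string: 'zbriaxkl'
Prefix to check: 'zb'
First 2 characters of input: 'zb'
Match: True
Result: Yes


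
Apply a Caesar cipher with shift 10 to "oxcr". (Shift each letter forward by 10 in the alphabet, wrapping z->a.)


Input: 'oxcr', shift = 10
Operation: for each letter, (position + 10) mod 26
Mapping: 'o'(14+10=24)->'y', 'x'(23+10=33, 33 mod 26=7)->'h', 'c'(2+10=12)->'m', 'r'(17+10=27, 27 mod 26=1)->'b'
Result: yhmb


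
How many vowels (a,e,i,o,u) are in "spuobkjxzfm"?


Input string: 'spuobkjxzfm'
Operation: count vowels (a, e, i, o, u)
Scan: s[0]='s', s[1]='p', s[2]='u' (vowel), s[3]='o' (vowel), s[4]='b', s[5]='k', s[6]='j', s[7]='x', s[8]='z', s[9]='f', s[10]='m'
Vowels found: 2
Result: 2


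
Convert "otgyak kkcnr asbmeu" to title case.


Input string: 'otgyak kkcnr asbmeu'
Operation: capitalize first letter of each word
Word transformations: 'otgyak'->'Otgyak', 'kkcnr'->'Kkcnr', 'asbmeu'->'Asbmeu'
Result: Otgyak Kkcnr Asbmeu


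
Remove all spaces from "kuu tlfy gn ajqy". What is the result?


Input string: 'kuu tlfy gn ajqy'
Operation: remove all spaces
Words: 'kuu', 'tlfy', 'gn', 'ajqy'
Join without spaces: kuutlfygnajqy


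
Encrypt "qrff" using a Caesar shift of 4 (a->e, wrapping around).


Input: 'qrff', shift = 4
Operation: for each letter, (position + 4) mod 26
Mapping: 'q'(16+4=20)->'u', 'r'(17+4=21)->'v', 'f'(5+4=9)->'j', 'f'(5+4=9)->'j'
Result: uvjj


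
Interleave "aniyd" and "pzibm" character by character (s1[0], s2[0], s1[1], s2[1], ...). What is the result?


String 1: 'aniyd'
String 2: 'pzibm'
Operation: alternate characters
Pairs: 'a'+'p', 'n'+'z', 'i'+'i', 'y'+'b', 'd'+'m'
Result: apnziiybdm


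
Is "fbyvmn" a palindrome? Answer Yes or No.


Input string: 'fbyvmn'
Reversed: 'nmvybf'
Compare pairs: s[0]='f' vs s[5]='n' (mismatch), s[1]='b' vs s[4]='m' (mismatch), s[2]='y' vs s[3]='v' (mismatch)
Palindrome: No


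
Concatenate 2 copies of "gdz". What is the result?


Input string: 'gdz'
Operation: repeat 2 times
Concatenation: 'gdz' + 'gdz'
Result: gdzgdz


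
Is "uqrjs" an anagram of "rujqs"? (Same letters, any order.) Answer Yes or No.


String 1: 'rujqs' -> sorted: 'jqrsu'
String 2: 'uqrjs' -> sorted: 'jqrsu'
Compare sorted forms: 'jqrsu' == 'jqrsu'
Anagram: Yes


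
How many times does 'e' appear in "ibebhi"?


Input string: 'ibebhi'
Target character: 'e'
Scan each position: s[2]='e'
Matches found at indices: 2
Total: 1


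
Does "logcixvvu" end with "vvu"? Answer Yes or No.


Input string: 'logcixvvu'
Suffix to check: 'vvu'
Last 3 characters of input: 'vvu'
Match: True
Result: Yes


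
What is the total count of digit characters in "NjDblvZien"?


Input string: 'NjDblvZien'
Operation: count digit characters (0-9)
Scan: 'N', 'j', 'D', 'b', 'l', 'v', 'Z', 'i', 'e', 'n'
Digits found: 0
Result: 0


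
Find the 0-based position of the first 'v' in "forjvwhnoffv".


Input string: 'forjvwhnoffv'
Target: 'v'
Scanning left to right: s[0]='f', s[1]='o', s[2]='r', s[3]='j', s[4]='v'
First match at index: 4


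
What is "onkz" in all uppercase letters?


Input string: 'onkz'
Operation: convert each letter to uppercase
Mapping: 'o'->'O', 'n'->'N', 'k'->'K', 'z'->'Z'
Result: ONKZ


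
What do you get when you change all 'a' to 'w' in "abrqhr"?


Input string: 'abrqhr'
Operation: replace 'a' with 'w'
Positions of 'a': 0
After replacement: wbrqhr


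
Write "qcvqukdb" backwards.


Input string: 'qcvqukdb'
Operation: reverse character order
Original order: 'q' -> 'c' -> 'v' -> 'q' -> 'u' -> 'k' -> 'd' -> 'b'
Reversed order: 'b' -> 'd' -> 'k' -> 'u' -> 'q' -> 'v' -> 'c' -> 'q'
Result: bdkuqvcq


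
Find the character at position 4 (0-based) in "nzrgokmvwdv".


Input string: 'nzrgokmvwdv'
Operation: get character at index 4
Index mapping: s[0]='n', s[1]='z', s[2]='r', s[3]='g', s[4]='o'
Result: 'o'


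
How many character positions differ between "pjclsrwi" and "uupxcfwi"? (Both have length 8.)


String 1: 'pjclsrwi'
String 2: 'uupxcfwi'
Compare each position: pos 0: 'p'!='u', pos 1: 'j'!='u', pos 2: 'c'!='p', pos 3: 'l'!='x', pos 4: 's'!='c', pos 5: 'r'!='f', pos 6: 'w'=='w', pos 7: 'i'=='i'
Differing positions: 6
Hamming distance: 6


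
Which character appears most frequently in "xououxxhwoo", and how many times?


Input: 'xououxxhwoo'
Operation: tally each character
Counts: 'h':1, 'o':4, 'u':2, 'w':1, 'x':3
Maximum: 'o' appears 4 times


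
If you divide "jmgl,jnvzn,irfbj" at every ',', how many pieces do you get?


Input string: 'jmgl,jnvzn,irfbj'
Delimiter: ','
Split result: 'jmgl', 'jnvzn', 'irfbj'
Number of parts: 3


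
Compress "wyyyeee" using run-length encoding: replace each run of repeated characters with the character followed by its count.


Input: 'wyyyeee'
Operation: identify consecutive runs
Runs: 'w' -> w1, 'yyy' -> y3, 'eee' -> e3
Encoded: w1y3e3


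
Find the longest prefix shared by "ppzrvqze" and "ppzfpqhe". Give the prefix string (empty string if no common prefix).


String 1: 'ppzrvqze'
String 2: 'ppzfpqhe'
Compare position by position:
pos 0: 'p' vs 'p' match
pos 1: 'p' vs 'p' match
pos 2: 'z' vs 'z' match
pos 3: 'r' vs 'f' differ -> stop
Longest common prefix: "ppz" (length 3)


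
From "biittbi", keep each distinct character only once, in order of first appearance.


Input: 'biittbi'
Operation: keep first occurrence of each character
Scan: s[0]='b' new -> keep; s[1]='i' new -> keep; s[2]='i' seen -> skip; s[3]='t' new -> keep; s[4]='t' seen -> skip; s[5]='b' seen -> skip; s[6]='i' seen -> skip
Result: bit


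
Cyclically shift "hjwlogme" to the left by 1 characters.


Input: 'hjwlogme', shift = 1
Operation: split at index 1 and swap parts
Front part s[0:1] = 'h'
Back part s[1:] = 'jwlogme'
Rotated = back + front = 'jwlogme' + 'h'
Result: jwlogmeh


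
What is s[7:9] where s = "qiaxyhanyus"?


Input string: 'qiaxyhanyus'
Operation: slice [7:9]
Extract characters: s[7]='n', s[8]='y'
Result: ny


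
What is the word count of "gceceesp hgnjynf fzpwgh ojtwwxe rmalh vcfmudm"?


Input string: 'gceceesp hgnjynf fzpwgh ojtwwxe rmalh vcfmudm'
Operation: split by spaces
Words found: 'gceceesp', 'hgnjynf', 'fzpwgh', 'ojtwwxe', 'rmalh', 'vcfmudm'
Word count: 6


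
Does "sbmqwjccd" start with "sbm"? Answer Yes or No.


Input string: 'sbmqwjccd'
Prefix to check: 'sbm'
First 3 characters of input: 'sbm'
Match: True
Result: Yes


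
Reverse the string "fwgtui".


Input string: 'fwgtui'
Operation: reverse character order
Original order: 'f' -> 'w' -> 'g' -> 't' -> 'u' -> 'i'
Reversed order: 'i' -> 'u' -> 't' -> 'g' -> 'w' -> 'f'
Result: iutgwf


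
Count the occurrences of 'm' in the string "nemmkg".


Input string: 'nemmkg'
Target character: 'm'
Scan each position: s[2]='m', s[3]='m'
Matches found at indices: 2, 3
Total: 2


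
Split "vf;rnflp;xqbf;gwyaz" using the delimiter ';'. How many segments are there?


Input string: 'vf;rnflp;xqbf;gwyaz'
Delimiter: ';'
Split result: 'vf', 'rnflp', 'xqbf', 'gwyaz'
Number of parts: 4


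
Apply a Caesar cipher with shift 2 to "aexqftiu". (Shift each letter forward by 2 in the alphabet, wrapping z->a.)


Input: 'aexqftiu', shift = 2
Operation: for each letter, (position + 2) mod 26
Mapping: 'a'(0+2=2)->'c', 'e'(4+2=6)->'g', 'x'(23+2=25)->'z', 'q'(16+2=18)->'s', 'f'(5+2=7)->'h', 't'(19+2=21)->'v', 'i'(8+2=10)->'k', 'u'(20+2=22)->'w'
Result: cgzshvkw


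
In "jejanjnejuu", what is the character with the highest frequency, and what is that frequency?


Input: 'jejanjnejuu'
Operation: tally each character
Counts: 'a':1, 'e':2, 'j':4, 'n':2, 'u':2
Maximum: 'j' appears 4 times


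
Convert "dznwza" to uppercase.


Input string: 'dznwza'
Operation: convert each letter to uppercase
Mapping: 'd'->'D', 'z'->'Z', 'n'->'N', 'w'->'W', 'z'->'Z', 'a'->'A'
Result: DZNWZA


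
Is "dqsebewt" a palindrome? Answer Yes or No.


Input string: 'dqsebewt'
Reversed: 'twebesqd'
Compare pairs: s[0]='d' vs s[7]='t' (mismatch), s[1]='q' vs s[6]='w' (mismatch), s[2]='s' vs s[5]='e' (mismatch), s[3]='e' vs s[4]='b' (mismatch)
Palindrome: No


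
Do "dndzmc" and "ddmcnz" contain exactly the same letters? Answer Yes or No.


String 1: 'dndzmc' -> sorted: 'cddmnz'
String 2: 'ddmcnz' -> sorted: 'cddmnz'
Compare sorted forms: 'cddmnz' == 'cddmnz'
Anagram: Yes


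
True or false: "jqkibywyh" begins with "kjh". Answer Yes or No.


Input string: 'jqkibywyh'
Prefix to check: 'kjh'
First 3 characters of input: 'jqk'
Match: False
Result: No


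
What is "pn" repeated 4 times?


Input string: 'pn'
Operation: repeat 4 times
Concatenation: 'pn' + 'pn' + 'pn' + 'pn'
Result: pnpnpnpn


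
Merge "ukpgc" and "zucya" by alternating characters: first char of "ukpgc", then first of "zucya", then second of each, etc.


String 1: 'ukpgc'
String 2: 'zucya'
Operation: alternate characters
Pairs: 'u'+'z', 'k'+'u', 'p'+'c', 'g'+'y', 'c'+'a'
Result: uzkupcgyca


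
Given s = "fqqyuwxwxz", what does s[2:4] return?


Input string: 'fqqyuwxwxz'
Operation: slice [2:4]
Extract characters: s[2]='q', s[3]='y'
Result: qy


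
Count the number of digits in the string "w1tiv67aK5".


Input string: 'w1tiv67aK5'
Operation: count digit characters (0-9)
Scan: 'w', '1'(digit), 't', 'i', 'v', '6'(digit), '7'(digit), 'a', 'K', '5'(digit)
Digits found: 4
Result: 4


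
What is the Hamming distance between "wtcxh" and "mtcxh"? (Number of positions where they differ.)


String 1: 'wtcxh'
String 2: 'mtcxh'
Compare each position: pos 0: 'w'!='m', pos 1: 't'=='t', pos 2: 'c'=='c', pos 3: 'x'=='x', pos 4: 'h'=='h'
Differing positions: 1
Hamming distance: 1


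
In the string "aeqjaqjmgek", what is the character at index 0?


Input string: 'aeqjaqjmgek'
Operation: get character at index 0
Index mapping: s[0]='a'
Result: 'a'


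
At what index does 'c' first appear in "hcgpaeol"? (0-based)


Input string: 'hcgpaeol'
Target: 'c'
Scanning left to right: s[0]='h', s[1]='c'
First match at index: 1


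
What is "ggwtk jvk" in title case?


Input string: 'ggwtk jvk'
Operation: capitalize first letter of each word
Word transformations: 'ggwtk'->'Ggwtk', 'jvk'->'Jvk'
Result: Ggwtk Jvk


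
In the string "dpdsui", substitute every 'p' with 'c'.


Input string: 'dpdsui'
Operation: replace 'p' with 'c'
Positions of 'p': 1
After replacement: dcdsui


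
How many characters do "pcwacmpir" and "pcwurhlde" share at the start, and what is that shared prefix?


String 1: 'pcwacmpir'
String 2: 'pcwurhlde'
Compare position by position:
pos 0: 'p' vs 'p' match
pos 1: 'c' vs 'c' match
pos 2: 'w' vs 'w' match
pos 3: 'a' vs 'u' differ -> stop
Longest common prefix: "pcw" (length 3)


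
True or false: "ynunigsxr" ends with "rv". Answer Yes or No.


Input string: 'ynunigsxr'
Suffix to check: 'rv'
Last 2 characters of input: 'xr'
Match: False
Result: No


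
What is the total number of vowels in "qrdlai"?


Input string: 'qrdlai'
Operation: count vowels (a, e, i, o, u)
Scan: s[0]='q', s[1]='r', s[2]='d', s[3]='l', s[4]='a' (vowel), s[5]='i' (vowel)
Vowels found: 2
Result: 2


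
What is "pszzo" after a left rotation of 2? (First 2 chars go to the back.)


Input: 'pszzo', shift = 2
Operation: split at index 2 and swap parts
Front part s[0:2] = 'ps'
Back part s[2:] = 'zzo'
Rotated = back + front = 'zzo' + 'ps'
Result: zzops


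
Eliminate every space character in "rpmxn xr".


Input string: 'rpmxn xr'
Operation: remove all spaces
Words: 'rpmxn', 'xr'
Join without spaces: rpmxnxr


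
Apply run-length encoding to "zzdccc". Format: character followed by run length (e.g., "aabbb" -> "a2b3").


Input: 'zzdccc'
Operation: identify consecutive runs
Runs: 'zz' -> z2, 'd' -> d1, 'ccc' -> c3
Encoded: z2d1c3


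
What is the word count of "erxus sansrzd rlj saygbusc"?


Input string: 'erxus sansrzd rlj saygbusc'
Operation: split by spaces
Words found: 'erxus', 'sansrzd', 'rlj', 'saygbusc'
Word count: 4


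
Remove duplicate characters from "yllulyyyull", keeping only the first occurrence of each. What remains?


Input: 'yllulyyyull'
Operation: keep first occurrence of each character
Scan: s[0]='y' new -> keep; s[1]='l' new -> keep; s[2]='l' seen -> skip; s[3]='u' new -> keep; s[4]='l' seen -> skip; s[5]='y' seen -> skip; s[6]='y' seen -> skip; s[7]='y' seen -> skip; s[8]='u' seen -> skip; s[9]='l' seen -> skip; s[10]='l' seen -> skip
Result: ylu


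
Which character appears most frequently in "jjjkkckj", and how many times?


Input: 'jjjkkckj'
Operation: tally each character
Counts: 'c':1, 'j':4, 'k':3
Maximum: 'j' appears 4 times


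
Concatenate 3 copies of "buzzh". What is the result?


Input string: 'buzzh'
Operation: repeat 3 times
Concatenation: 'buzzh' + 'buzzh' + 'buzzh'
Result: buzzhbuzzhbuzzh


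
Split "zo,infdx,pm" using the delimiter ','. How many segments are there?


Input string: 'zo,infdx,pm'
Delimiter: ','
Split result: 'zo', 'infdx', 'pm'
Number of parts: 3


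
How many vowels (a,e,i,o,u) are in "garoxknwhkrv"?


Input string: 'garoxknwhkrv'
Operation: count vowels (a, e, i, o, u)
Scan: s[0]='g', s[1]='a' (vowel), s[2]='r', s[3]='o' (vowel), s[4]='x', s[5]='k', s[6]='n', s[7]='w', s[8]='h', s[9]='k', s[10]='r', s[11]='v'
Vowels found: 2
Result: 2


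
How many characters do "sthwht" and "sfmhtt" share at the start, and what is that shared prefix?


String 1: 'sthwht'
String 2: 'sfmhtt'
Compare position by position:
pos 0: 's' vs 's' match
pos 1: 't' vs 'f' differ -> stop
Longest common prefix: "s" (length 1)


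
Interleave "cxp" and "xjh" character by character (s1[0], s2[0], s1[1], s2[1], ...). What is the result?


String 1: 'cxp'
String 2: 'xjh'
Operation: alternate characters
Pairs: 'c'+'x', 'x'+'j', 'p'+'h'
Result: cxxjph


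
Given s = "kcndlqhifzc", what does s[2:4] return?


Input string: 'kcndlqhifzc'
Operation: slice [2:4]
Extract characters: s[2]='n', s[3]='d'
Result: nd


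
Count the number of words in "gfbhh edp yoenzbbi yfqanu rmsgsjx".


Input string: 'gfbhh edp yoenzbbi yfqanu rmsgsjx'
Operation: split by spaces
Words found: 'gfbhh', 'edp', 'yoenzbbi', 'yfqanu', 'rmsgsjx'
Word count: 5


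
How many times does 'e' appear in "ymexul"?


Input string: 'ymexul'
Target character: 'e'
Scan each position: s[2]='e'
Matches found at indices: 2
Total: 1


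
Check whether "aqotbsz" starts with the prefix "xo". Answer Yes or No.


Input string: 'aqotbsz'
Prefix to check: 'xo'
First 2 characters of input: 'aq'
Match: False
Result: No


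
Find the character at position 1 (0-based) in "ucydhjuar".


Input string: 'ucydhjuar'
Operation: get character at index 1
Index mapping: s[0]='u', s[1]='c'
Result: 'c'


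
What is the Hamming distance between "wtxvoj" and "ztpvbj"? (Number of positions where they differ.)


String 1: 'wtxvoj'
String 2: 'ztpvbj'
Compare each position: pos 0: 'w'!='z', pos 1: 't'=='t', pos 2: 'x'!='p', pos 3: 'v'=='v', pos 4: 'o'!='b', pos 5: 'j'=='j'
Differing positions: 3
Hamming distance: 3


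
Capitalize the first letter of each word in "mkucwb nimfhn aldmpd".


Input string: 'mkucwb nimfhn aldmpd'
Operation: capitalize first letter of each word
Word transformations: 'mkucwb'->'Mkucwb', 'nimfhn'->'Nimfhn', 'aldmpd'->'Aldmpd'
Result: Mkucwb Nimfhn Aldmpd


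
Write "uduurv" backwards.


Input string: 'uduurv'
Operation: reverse character order
Original order: 'u' -> 'd' -> 'u' -> 'u' -> 'r' -> 'v'
Reversed order: 'v' -> 'r' -> 'u' -> 'u' -> 'd' -> 'u'
Result: vruudu


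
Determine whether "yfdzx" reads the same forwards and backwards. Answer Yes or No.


Input string: 'yfdzx'
Reversed: 'xzdfy'
Compare pairs: s[0]='y' vs s[4]='x' (mismatch), s[1]='f' vs s[3]='z' (mismatch)
Palindrome: No


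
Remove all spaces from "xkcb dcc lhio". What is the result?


Input string: 'xkcb dcc lhio'
Operation: remove all spaces
Words: 'xkcb', 'dcc', 'lhio'
Join without spaces: xkcbdcclhio


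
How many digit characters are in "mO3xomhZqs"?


Input string: 'mO3xomhZqs'
Operation: count digit characters (0-9)
Scan: 'm', 'O', '3'(digit), 'x', 'o', 'm', 'h', 'Z', 'q', 's'
Digits found: 1
Result: 1


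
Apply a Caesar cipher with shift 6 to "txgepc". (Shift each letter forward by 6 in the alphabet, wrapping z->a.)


Input: 'txgepc', shift = 6
Operation: for each letter, (position + 6) mod 26
Mapping: 't'(19+6=25)->'z', 'x'(23+6=29, 29 mod 26=3)->'d', 'g'(6+6=12)->'m', 'e'(4+6=10)->'k', 'p'(15+6=21)->'v', 'c'(2+6=8)->'i'
Result: zdmkvi


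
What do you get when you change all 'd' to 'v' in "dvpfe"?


Input string: 'dvpfe'
Operation: replace 'd' with 'v'
Positions of 'd': 0
After replacement: vvpfe


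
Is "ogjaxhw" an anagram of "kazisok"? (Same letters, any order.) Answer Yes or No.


String 1: 'kazisok' -> sorted: 'aikkosz'
String 2: 'ogjaxhw' -> sorted: 'aghjowx'
Compare sorted forms: 'aikkosz' != 'aghjowx'
Anagram: No


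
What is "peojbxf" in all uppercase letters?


Input string: 'peojbxf'
Operation: convert each letter to uppercase
Mapping: 'p'->'P', 'e'->'E', 'o'->'O', 'j'->'J', 'b'->'B', 'x'->'X', 'f'->'F'
Result: PEOJBXF


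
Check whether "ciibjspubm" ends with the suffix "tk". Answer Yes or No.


Input string: 'ciibjspubm'
Suffix to check: 'tk'
Last 2 characters of input: 'bm'
Match: False
Result: No


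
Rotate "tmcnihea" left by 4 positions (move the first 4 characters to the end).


Input: 'tmcnihea', shift = 4
Operation: split at index 4 and swap parts
Front part s[0:4] = 'tmcn'
Back part s[4:] = 'ihea'
Rotated = back + front = 'ihea' + 'tmcn'
Result: iheatmcn


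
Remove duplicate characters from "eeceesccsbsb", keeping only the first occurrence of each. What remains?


Input: 'eeceesccsbsb'
Operation: keep first occurrence of each character
Scan: s[0]='e' new -> keep; s[1]='e' seen -> skip; s[2]='c' new -> keep; s[3]='e' seen -> skip; s[4]='e' seen -> skip; s[5]='s' new -> keep; s[6]='c' seen -> skip; s[7]='c' seen -> skip; s[8]='s' seen -> skip; s[9]='b' new -> keep; s[10]='s' seen -> skip; s[11]='b' seen -> skip
Result: ecsb


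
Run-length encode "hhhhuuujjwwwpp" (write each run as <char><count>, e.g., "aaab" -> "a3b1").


Input: 'hhhhuuujjwwwpp'
Operation: identify consecutive runs
Runs: 'hhhh' -> h4, 'uuu' -> u3, 'jj' -> j2, 'www' -> w3, 'pp' -> p2
Encoded: h4u3j2w3p2


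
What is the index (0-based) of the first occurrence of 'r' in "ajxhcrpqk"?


Input string: 'ajxhcrpqk'
Target: 'r'
Scanning left to right: s[0]='a', s[1]='j', s[2]='x', s[3]='h', s[4]='c', s[5]='r'
First match at index: 5


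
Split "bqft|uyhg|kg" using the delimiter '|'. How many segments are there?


Input string: 'bqft|uyhg|kg'
Delimiter: '|'
Split result: 'bqft', 'uyhg', 'kg'
Number of parts: 3


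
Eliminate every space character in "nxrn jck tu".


Input string: 'nxrn jck tu'
Operation: remove all spaces
Words: 'nxrn', 'jck', 'tu'
Join without spaces: nxrnjcktu


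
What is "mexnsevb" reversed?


Input string: 'mexnsevb'
Operation: reverse character order
Original order: 'm' -> 'e' -> 'x' -> 'n' -> 's' -> 'e' -> 'v' -> 'b'
Reversed order: 'b' -> 'v' -> 'e' -> 's' -> 'n' -> 'x' -> 'e' -> 'm'
Result: bvesnxem


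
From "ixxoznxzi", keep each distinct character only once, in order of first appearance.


Input: 'ixxoznxzi'
Operation: keep first occurrence of each character
Scan: s[0]='i' new -> keep; s[1]='x' new -> keep; s[2]='x' seen -> skip; s[3]='o' new -> keep; s[4]='z' new -> keep; s[5]='n' new -> keep; s[6]='x' seen -> skip; s[7]='z' seen -> skip; s[8]='i' seen -> skip
Result: ixozn


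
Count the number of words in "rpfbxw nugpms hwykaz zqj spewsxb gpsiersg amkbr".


Input string: 'rpfbxw nugpms hwykaz zqj spewsxb gpsiersg amkbr'
Operation: split by spaces
Words found: 'rpfbxw', 'nugpms', 'hwykaz', 'zqj', 'spewsxb', 'gpsiersg', 'amkbr'
Word count: 7


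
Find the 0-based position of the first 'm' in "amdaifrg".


Input string: 'amdaifrg'
Target: 'm'
Scanning left to right: s[0]='a', s[1]='m'
First match at index: 1


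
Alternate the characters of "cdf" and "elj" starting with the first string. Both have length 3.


String 1: 'cdf'
String 2: 'elj'
Operation: alternate characters
Pairs: 'c'+'e', 'd'+'l', 'f'+'j'
Result: cedlfj


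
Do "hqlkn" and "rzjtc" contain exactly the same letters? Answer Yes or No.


String 1: 'hqlkn' -> sorted: 'hklnq'
String 2: 'rzjtc' -> sorted: 'cjrtz'
Compare sorted forms: 'hklnq' != 'cjrtz'
Anagram: No


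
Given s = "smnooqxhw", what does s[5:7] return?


Input string: 'smnooqxhw'
Operation: slice [5:7]
Extract characters: s[5]='q', s[6]='x'
Result: qx


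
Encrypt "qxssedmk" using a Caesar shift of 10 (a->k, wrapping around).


Input: 'qxssedmk', shift = 10
Operation: for each letter, (position + 10) mod 26
Mapping: 'q'(16+10=26, 26 mod 26=0)->'a', 'x'(23+10=33, 33 mod 26=7)->'h', 's'(18+10=28, 28 mod 26=2)->'c', 's'(18+10=28, 28 mod 26=2)->'c', 'e'(4+10=14)->'o', 'd'(3+10=13)->'n', 'm'(12+10=22)->'w', 'k'(10+10=20)->'u'
Result: ahcconwu


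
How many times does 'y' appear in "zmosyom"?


Input string: 'zmosyom'
Target character: 'y'
Scan each position: s[4]='y'
Matches found at indices: 4
Total: 1


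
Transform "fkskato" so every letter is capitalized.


Input string: 'fkskato'
Operation: convert each letter to uppercase
Mapping: 'f'->'F', 'k'->'K', 's'->'S', 'k'->'K', 'a'->'A', 't'->'T', 'o'->'O'
Result: FKSKATO


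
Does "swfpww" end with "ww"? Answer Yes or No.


Input string: 'swfpww'
Suffix to check: 'ww'
Last 2 characters of input: 'ww'
Match: True
Result: Yes


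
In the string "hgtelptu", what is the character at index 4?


Input string: 'hgtelptu'
Operation: get character at index 4
Index mapping: s[0]='h', s[1]='g', s[2]='t', s[3]='e', s[4]='l'
Result: 'l'


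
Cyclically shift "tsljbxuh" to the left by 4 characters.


Input: 'tsljbxuh', shift = 4
Operation: split at index 4 and swap parts
Front part s[0:4] = 'tslj'
Back part s[4:] = 'bxuh'
Rotated = back + front = 'bxuh' + 'tslj'
Result: bxuhtslj


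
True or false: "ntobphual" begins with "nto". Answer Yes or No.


Input string: 'ntobphual'
Prefix to check: 'nto'
First 3 characters of input: 'nto'
Match: True
Result: Yes


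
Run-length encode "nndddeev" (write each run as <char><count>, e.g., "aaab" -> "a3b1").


Input: 'nndddeev'
Operation: identify consecutive runs
Runs: 'nn' -> n2, 'ddd' -> d3, 'ee' -> e2, 'v' -> v1
Encoded: n2d3e2v1


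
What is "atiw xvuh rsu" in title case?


Input string: 'atiw xvuh rsu'
Operation: capitalize first letter of each word
Word transformations: 'atiw'->'Atiw', 'xvuh'->'Xvuh', 'rsu'->'Rsu'
Result: Atiw Xvuh Rsu


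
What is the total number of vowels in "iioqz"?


Input string: 'iioqz'
Operation: count vowels (a, e, i, o, u)
Scan: s[0]='i' (vowel), s[1]='i' (vowel), s[2]='o' (vowel), s[3]='q', s[4]='z'
Vowels found: 3
Result: 3


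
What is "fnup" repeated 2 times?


Input string: 'fnup'
Operation: repeat 2 times
Concatenation: 'fnup' + 'fnup'
Result: fnupfnup


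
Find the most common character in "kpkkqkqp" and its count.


Input: 'kpkkqkqp'
Operation: tally each character
Counts: 'k':4, 'p':2, 'q':2
Maximum: 'k' appears 4 times


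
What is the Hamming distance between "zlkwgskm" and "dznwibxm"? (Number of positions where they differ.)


String 1: 'zlkwgskm'
String 2: 'dznwibxm'
Compare each position: pos 0: 'z'!='d', pos 1: 'l'!='z', pos 2: 'k'!='n', pos 3: 'w'=='w', pos 4: 'g'!='i', pos 5: 's'!='b', pos 6: 'k'!='x', pos 7: 'm'=='m'
Differing positions: 6
Hamming distance: 6


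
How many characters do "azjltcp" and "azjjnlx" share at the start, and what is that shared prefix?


String 1: 'azjltcp'
String 2: 'azjjnlx'
Compare position by position:
pos 0: 'a' vs 'a' match
pos 1: 'z' vs 'z' match
pos 2: 'j' vs 'j' match
pos 3: 'l' vs 'j' differ -> stop
Longest common prefix: "azj" (length 3)


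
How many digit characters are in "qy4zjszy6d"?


Input string: 'qy4zjszy6d'
Operation: count digit characters (0-9)
Scan: 'q', 'y', '4'(digit), 'z', 'j', 's', 'z', 'y', '6'(digit), 'd'
Digits found: 2
Result: 2


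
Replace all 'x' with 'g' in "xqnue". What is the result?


Input string: 'xqnue'
Operation: replace 'x' with 'g'
Positions of 'x': 0
After replacement: gqnue


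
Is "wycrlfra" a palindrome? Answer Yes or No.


Input string: 'wycrlfra'
Reversed: 'arflrcyw'
Compare pairs: s[0]='w' vs s[7]='a' (mismatch), s[1]='y' vs s[6]='r' (mismatch), s[2]='c' vs s[5]='f' (mismatch), s[3]='r' vs s[4]='l' (mismatch)
Palindrome: No
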